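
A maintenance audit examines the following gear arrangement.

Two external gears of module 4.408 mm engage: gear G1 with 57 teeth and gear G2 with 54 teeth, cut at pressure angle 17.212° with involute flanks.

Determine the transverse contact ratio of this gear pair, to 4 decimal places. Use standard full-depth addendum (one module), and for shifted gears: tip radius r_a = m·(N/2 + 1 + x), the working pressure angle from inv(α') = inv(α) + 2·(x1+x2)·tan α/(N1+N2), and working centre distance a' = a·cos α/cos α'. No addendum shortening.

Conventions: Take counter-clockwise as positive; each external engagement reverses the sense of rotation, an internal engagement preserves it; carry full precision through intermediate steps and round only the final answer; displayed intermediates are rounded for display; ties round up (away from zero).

single-mesh involute tooth geometry (57T engaging 54T at module 4.408)
base radii: r_b1 = 120.001927, r_b2 = 113.686036
tip radii: r_a1 = 130.036000, r_a2 = 123.424000
no profile shift: α' = α, a' = a
action lengths: √(r_a1²−r_b1²) = 50.088909, √(r_a2²−r_b2²) = 48.051732
base pitch p_b = π·m·cos α = 13.227971
CR = (50.088909 + 48.051732 − 244.644000·sin 17.21200°)/13.227971 = 1.946519
contact ratio ≈ 1.9465

1.9465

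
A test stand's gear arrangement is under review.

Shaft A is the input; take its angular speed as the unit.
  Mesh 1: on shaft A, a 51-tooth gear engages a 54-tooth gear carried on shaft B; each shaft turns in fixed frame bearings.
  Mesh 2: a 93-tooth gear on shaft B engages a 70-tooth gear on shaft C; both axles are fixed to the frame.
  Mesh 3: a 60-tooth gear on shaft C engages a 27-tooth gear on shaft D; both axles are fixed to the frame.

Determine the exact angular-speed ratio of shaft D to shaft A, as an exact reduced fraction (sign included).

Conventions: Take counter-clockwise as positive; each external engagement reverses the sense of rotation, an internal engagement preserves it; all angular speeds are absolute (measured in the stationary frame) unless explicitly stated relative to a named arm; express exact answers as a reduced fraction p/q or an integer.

class = fixed-axis compound train [3 meshes; 3 ratios multiply, 3 sense flips]
mesh 1 [51T→54T]: running ratio 17/18, sense −
mesh 2 [93T→70T]: running ratio 527/420, sense +
mesh 3 [60T→27T]: running ratio 527/189, sense −
ω_out/ω_in = -527/189

-527/189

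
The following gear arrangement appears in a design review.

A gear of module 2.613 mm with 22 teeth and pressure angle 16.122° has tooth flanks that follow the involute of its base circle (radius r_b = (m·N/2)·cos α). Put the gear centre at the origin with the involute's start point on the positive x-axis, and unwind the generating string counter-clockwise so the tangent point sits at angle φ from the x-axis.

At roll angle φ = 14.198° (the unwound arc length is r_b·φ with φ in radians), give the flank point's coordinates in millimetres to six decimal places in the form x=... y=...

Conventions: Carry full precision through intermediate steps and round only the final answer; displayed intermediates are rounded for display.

class = single-mesh tooth geometry [base-circle involute, m = 2.613, 22T]
pitch radius r_p = m·N/2 = 2.613·22/2 = 28.743000
base radius r_b = r_p·cos α = 28.743000·cos 16.122° = 27.612613
roll angle φ = 14.198° = 0.24780185 rad
x = r_b·(cos φ + φ·sin φ) = 28.447429
y = r_b·(sin φ − φ·cos φ) = 0.139197

x=28.447429 y=0.139197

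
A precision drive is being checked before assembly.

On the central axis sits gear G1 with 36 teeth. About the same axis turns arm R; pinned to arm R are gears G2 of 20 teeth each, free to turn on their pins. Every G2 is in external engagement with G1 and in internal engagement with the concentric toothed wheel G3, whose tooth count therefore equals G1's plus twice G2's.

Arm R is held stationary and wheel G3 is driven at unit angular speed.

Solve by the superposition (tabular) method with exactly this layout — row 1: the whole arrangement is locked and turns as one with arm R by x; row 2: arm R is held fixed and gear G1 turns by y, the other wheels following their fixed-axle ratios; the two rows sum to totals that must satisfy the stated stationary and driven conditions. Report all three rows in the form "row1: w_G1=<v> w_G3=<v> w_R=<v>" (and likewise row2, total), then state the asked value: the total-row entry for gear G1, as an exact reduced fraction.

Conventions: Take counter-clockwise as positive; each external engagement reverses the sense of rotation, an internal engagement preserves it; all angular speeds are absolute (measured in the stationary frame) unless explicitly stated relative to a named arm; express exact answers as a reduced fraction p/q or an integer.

row1: w_G1=0 w_G3=0 w_R=0
row2: w_G1=-19/9 w_G3=1 w_R=0
total: w_G1=-19/9 w_G3=1 w_R=0
asked value: -19/9

class = planetary set [G3 = 36+2·20 = 76; Willis about the carrier]
row 1 — lock + rotate with arm: ω_sun = ω_ring = ω_arm = x
row 2: sun turns y, ring = −(36/76)·y, arm 0
boundary: total ω_arm = x = 0 and total ω_ring = x − (36/76)·y = 1  ⇒  y = -19/9, x = 0
row 2 ring = −(36/76)·(-19/9) = 1
totals (row 1 + row 2): sun 0 + (-19/9) = -19/9, ring 0 + 1 = 1, arm 0 + 0 = 0
asked cell (total, sun) = -19/9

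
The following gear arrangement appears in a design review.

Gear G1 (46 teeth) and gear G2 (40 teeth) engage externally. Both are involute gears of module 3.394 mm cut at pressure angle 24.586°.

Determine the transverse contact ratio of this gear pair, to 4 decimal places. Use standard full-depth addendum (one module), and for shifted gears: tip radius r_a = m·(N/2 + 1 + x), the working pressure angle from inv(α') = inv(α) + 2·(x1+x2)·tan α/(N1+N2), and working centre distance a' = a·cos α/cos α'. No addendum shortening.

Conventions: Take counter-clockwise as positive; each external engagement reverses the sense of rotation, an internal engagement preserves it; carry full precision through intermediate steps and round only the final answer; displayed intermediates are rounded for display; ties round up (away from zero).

1.5335

topology: single-mesh involute geometry — m = 3.394, 46T/40T pair
base radii: r_b1 = 70.984727, r_b2 = 61.725850
tip radii: r_a1 = 81.456000, r_a2 = 71.274000
no profile shift: α' = α, a' = a
action lengths: √(r_a1²−r_b1²) = 39.953078, √(r_a2²−r_b2²) = 35.635692
base pitch p_b = π·m·cos α = 9.695874
CR = (39.953078 + 35.635692 − 145.942000·sin 24.58600°)/9.695874 = 1.533471
contact ratio ≈ 1.5335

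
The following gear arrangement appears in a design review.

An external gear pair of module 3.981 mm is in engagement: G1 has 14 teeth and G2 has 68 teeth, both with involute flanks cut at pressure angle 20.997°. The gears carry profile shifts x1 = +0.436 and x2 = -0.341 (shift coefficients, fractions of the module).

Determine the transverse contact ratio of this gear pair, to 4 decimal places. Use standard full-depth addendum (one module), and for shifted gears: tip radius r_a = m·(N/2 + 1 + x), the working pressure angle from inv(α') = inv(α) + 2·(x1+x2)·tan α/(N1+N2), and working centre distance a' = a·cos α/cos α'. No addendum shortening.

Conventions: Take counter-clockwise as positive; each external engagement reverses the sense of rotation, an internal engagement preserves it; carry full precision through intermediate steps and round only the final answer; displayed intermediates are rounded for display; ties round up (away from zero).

1.4657

topology: single-mesh involute geometry — m = 3.981, 14T/68T pair
base radii: r_b1 = 26.016609, r_b2 = 126.366385
tip radii: r_a1 = 33.583716, r_a2 = 137.977479
inv(α') = inv(20.997°) + 2·(+0.436-0.341)·tan α/(14+68) = 0.01822648  ⇒  α' = 21.33683°
a' = a·cos α / cos α' = 163.2210·cos 20.997°/cos 21.33683° = 163.596288
action lengths: √(r_a1²−r_b1²) = 21.236809, √(r_a2²−r_b2²) = 55.401458
base pitch p_b = π·m·cos α = 11.676227
CR = (21.236809 + 55.401458 − 163.596288·sin 21.33683°)/11.676227 = 1.465691
contact ratio ≈ 1.4657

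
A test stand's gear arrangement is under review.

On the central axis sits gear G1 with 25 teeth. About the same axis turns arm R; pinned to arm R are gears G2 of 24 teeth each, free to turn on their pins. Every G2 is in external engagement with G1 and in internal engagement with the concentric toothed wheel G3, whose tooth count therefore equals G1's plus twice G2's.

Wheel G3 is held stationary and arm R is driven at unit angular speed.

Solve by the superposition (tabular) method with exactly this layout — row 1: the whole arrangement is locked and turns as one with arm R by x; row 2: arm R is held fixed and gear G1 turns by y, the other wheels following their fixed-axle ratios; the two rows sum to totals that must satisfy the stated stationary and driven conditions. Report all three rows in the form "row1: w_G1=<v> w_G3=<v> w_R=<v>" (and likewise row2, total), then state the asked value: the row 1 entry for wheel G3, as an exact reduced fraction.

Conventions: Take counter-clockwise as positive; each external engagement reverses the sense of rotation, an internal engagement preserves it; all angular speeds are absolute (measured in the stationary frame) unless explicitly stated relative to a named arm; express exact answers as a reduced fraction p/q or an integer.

recognized (axles ride arm R): planetary set, 25/24/73 teeth
row 1: whole set turns with the arm by x
row 2: sun turns y, ring = −(25/73)·y, arm 0
boundary: total ω_ring = x − (25/73)·y = 0 and total ω_arm = x = 1  ⇒  y = 73/25, x = 1
row 2 ring = −(25/73)·73/25 = -1
totals (row 1 + row 2): sun 1 + 73/25 = 98/25, ring 1 + (-1) = 0, arm 1 + 0 = 1
asked cell (row1, ring) = 1

row1: w_G1=1 w_G3=1 w_R=1
row2: w_G1=73/25 w_G3=-1 w_R=0
total: w_G1=98/25 w_G3=0 w_R=1
asked value: 1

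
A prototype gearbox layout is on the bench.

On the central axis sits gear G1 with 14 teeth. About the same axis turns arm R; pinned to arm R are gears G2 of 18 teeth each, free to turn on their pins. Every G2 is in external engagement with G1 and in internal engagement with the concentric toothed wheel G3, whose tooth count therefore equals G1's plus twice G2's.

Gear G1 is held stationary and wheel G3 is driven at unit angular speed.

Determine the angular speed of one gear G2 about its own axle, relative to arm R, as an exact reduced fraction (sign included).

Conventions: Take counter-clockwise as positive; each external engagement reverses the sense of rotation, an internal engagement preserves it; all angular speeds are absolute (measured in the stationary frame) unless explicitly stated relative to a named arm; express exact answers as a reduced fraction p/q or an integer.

recognized (axles ride arm R): planetary set, 14/18/50 teeth
ring teeth: 14 + 2·18 = 50
14(ω_sun−ω_arm) = −50(ω_ring−ω_arm),  ω_sun = 0, ω_ring = 1
14(0−ω_arm) = −50(1−ω_arm)  ⇒  64·ω_arm = 50  ⇒  ω_arm = 25/32
sun–planet mesh: 14·(0−25/32) = −18·(ω_p−ω_arm)  ⇒  ω_p−ω_arm = 175/288
exact speed ratio = 175/288

175/288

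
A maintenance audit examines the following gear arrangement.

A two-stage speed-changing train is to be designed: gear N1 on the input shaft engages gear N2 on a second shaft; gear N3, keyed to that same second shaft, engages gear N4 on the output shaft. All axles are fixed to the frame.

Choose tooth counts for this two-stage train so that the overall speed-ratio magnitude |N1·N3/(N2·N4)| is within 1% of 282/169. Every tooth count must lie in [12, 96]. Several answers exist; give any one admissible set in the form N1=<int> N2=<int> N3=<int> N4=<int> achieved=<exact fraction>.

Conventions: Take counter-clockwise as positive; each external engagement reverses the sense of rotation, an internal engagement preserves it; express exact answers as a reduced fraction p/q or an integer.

class = fixed-axis compound train [2-stage, 282/169 wanted]
target = 282/169 in lowest terms: an exact hit needs N1·N3 = k·282 and N2·N4 = k·169 for one integer k, every count in [12, 96]; additionally prefer no 1:1 stage (N1 ≠ N2, N3 ≠ N4)
k = 1: no 1:1-free in-range split of k·282 and k·169 into factor pairs; take k = 2
k = 2: N1·N3 = 564 = 12·47, N2·N4 = 338 = 13·26
achieved = 12·47/(13·26) = 282/169; |achieved − target| = 0 ≤ 141/8450 ✓

N1=12 N2=13 N3=47 N4=26 achieved=282/169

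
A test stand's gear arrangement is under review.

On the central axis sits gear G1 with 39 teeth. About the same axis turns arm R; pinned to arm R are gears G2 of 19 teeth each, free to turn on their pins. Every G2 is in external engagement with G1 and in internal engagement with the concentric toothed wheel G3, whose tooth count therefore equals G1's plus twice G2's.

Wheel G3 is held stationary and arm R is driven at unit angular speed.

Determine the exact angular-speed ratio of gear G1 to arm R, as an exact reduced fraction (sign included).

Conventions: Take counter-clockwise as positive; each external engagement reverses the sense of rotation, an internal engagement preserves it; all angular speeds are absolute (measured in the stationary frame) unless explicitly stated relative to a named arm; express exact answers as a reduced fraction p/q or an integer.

116/39

recognized (axles ride arm R): planetary set, 39/19/77 teeth
ring teeth: 39 + 2·19 = 77
39(ω_sun−ω_arm) = −77(ω_ring−ω_arm),  ω_ring = 0, ω_arm = 1
ω_sun = 1 − (77/39)(0−1) = 116/39
ω_out/ω_in = 116/39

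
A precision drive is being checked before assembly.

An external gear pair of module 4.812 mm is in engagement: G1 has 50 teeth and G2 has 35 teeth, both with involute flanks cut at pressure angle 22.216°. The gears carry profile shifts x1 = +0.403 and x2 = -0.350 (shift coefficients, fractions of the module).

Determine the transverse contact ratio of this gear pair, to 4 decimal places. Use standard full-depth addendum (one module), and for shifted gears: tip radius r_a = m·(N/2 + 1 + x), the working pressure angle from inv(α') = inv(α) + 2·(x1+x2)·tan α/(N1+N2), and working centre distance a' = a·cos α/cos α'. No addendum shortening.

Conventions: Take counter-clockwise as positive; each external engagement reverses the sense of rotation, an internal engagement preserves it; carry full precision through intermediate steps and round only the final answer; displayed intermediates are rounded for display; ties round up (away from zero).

1.6095

recognized (one external pair, fixed centres): single-mesh tooth geometry, m = 4.812, N1 = 50, N2 = 35
base radii: r_b1 = 111.369534, r_b2 = 77.958674
tip radii: r_a1 = 127.051236, r_a2 = 87.337800
inv(α') = inv(22.216°) + 2·(+0.403-0.350)·tan α/(50+35) = 0.02118521  ⇒  α' = 22.38944°
a' = a·cos α / cos α' = 204.5100·cos 22.216°/cos 22.38944° = 204.764093
action lengths: √(r_a1²−r_b1²) = 61.146083, √(r_a2²−r_b2²) = 39.374313
base pitch p_b = π·m·cos α = 13.995108
CR = (61.146083 + 39.374313 − 204.764093·sin 22.38944°)/13.995108 = 1.609545
contact ratio ≈ 1.6095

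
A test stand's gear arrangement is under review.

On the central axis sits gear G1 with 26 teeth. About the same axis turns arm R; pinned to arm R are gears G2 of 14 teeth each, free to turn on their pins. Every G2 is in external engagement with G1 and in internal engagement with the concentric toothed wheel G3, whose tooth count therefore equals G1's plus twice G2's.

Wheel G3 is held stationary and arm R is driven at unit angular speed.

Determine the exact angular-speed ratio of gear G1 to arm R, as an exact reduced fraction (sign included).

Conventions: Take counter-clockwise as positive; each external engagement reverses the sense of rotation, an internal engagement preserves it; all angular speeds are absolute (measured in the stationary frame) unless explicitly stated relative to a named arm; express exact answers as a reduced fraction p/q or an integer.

recognized (axles ride arm R): planetary set, 26/14/54 teeth
ring teeth: 26 + 2·14 = 54
26(ω_sun−ω_arm) = −54(ω_ring−ω_arm),  ω_ring = 0, ω_arm = 1
ω_sun = 1 − (54/26)(0−1) = 40/13
ω_out/ω_in = 40/13

40/13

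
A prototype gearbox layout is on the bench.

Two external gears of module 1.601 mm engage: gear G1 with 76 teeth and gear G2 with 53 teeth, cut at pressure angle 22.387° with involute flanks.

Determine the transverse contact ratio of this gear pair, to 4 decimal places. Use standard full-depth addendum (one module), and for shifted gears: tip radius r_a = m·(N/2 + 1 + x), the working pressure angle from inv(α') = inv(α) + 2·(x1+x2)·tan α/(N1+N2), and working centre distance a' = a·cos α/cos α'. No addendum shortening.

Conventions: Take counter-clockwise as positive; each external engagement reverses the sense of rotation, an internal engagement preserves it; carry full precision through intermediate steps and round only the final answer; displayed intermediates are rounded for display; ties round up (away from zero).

1.6676

recognized (one external pair, fixed centres): single-mesh tooth geometry, m = 1.601, N1 = 76, N2 = 53
base radii: r_b1 = 56.252790, r_b2 = 39.228920
tip radii: r_a1 = 62.439000, r_a2 = 44.027500
no profile shift: α' = α, a' = a
action lengths: √(r_a1²−r_b1²) = 27.097090, √(r_a2²−r_b2²) = 19.987812
base pitch p_b = π·m·cos α = 4.650615
CR = (27.097090 + 19.987812 − 103.264500·sin 22.38700°)/4.650615 = 1.667634
contact ratio ≈ 1.6676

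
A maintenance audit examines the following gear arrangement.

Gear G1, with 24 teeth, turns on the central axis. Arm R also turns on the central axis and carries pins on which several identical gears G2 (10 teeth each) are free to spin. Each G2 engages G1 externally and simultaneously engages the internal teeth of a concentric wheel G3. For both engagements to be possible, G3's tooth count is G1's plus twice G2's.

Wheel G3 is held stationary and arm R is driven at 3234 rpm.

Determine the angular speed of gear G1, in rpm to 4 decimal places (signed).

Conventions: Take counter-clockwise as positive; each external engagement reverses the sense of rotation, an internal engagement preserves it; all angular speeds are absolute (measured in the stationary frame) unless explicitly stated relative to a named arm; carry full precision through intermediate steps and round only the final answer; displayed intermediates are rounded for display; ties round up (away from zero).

class = planetary set [G3 = 24+2·10 = 44; Willis about the carrier]
normalise by the input: solve with ω_arm = 1, then scale by 3234 rpm
ring teeth: 24 + 2·10 = 44
24(ω_sun−ω_arm) = −44(ω_ring−ω_arm),  ω_ring = 0, ω_arm = 1
ω_sun = 1 − (44/24)(0−1) = 17/6
scale: ω_sun = 17/6 × 3234 rpm = +9163.0000 rpm

+9163.0000 rpm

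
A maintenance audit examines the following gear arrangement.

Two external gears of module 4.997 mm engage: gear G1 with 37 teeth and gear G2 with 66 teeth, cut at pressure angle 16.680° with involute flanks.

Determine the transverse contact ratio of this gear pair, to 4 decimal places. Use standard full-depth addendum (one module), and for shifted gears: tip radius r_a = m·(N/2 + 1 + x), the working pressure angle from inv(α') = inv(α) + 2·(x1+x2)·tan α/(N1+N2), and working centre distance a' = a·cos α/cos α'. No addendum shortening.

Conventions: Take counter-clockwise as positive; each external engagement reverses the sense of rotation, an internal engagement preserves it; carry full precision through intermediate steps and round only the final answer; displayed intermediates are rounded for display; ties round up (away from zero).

class = single-mesh tooth geometry [involute pair 37T × 66T, m = 4.997]
base radii: r_b1 = 88.554689, r_b2 = 157.962418
tip radii: r_a1 = 97.441500, r_a2 = 169.898000
no profile shift: α' = α, a' = a
action lengths: √(r_a1²−r_b1²) = 40.656032, √(r_a2²−r_b2²) = 62.555613
base pitch p_b = π·m·cos α = 15.037987
CR = (40.656032 + 62.555613 − 257.345500·sin 16.68000°)/15.037987 = 1.951508
contact ratio ≈ 1.9515

1.9515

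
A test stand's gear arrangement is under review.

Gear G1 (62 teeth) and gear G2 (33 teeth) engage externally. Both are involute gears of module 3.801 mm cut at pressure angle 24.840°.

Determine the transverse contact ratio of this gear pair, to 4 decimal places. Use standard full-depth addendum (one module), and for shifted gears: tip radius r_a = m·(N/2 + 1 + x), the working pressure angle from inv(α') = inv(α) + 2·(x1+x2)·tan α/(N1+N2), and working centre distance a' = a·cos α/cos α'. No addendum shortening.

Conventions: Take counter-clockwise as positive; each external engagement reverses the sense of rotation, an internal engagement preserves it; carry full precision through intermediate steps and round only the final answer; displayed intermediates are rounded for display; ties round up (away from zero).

1.5274

topology: single-mesh involute geometry — m = 3.801, 62T/33T pair
base radii: r_b1 = 106.929797, r_b2 = 56.914247
tip radii: r_a1 = 121.632000, r_a2 = 66.517500
no profile shift: α' = α, a' = a
action lengths: √(r_a1²−r_b1²) = 57.968628, √(r_a2²−r_b2²) = 34.428859
base pitch p_b = π·m·cos α = 10.836447
CR = (57.968628 + 34.428859 − 180.547500·sin 24.84000°)/10.836447 = 1.527443
contact ratio ≈ 1.5274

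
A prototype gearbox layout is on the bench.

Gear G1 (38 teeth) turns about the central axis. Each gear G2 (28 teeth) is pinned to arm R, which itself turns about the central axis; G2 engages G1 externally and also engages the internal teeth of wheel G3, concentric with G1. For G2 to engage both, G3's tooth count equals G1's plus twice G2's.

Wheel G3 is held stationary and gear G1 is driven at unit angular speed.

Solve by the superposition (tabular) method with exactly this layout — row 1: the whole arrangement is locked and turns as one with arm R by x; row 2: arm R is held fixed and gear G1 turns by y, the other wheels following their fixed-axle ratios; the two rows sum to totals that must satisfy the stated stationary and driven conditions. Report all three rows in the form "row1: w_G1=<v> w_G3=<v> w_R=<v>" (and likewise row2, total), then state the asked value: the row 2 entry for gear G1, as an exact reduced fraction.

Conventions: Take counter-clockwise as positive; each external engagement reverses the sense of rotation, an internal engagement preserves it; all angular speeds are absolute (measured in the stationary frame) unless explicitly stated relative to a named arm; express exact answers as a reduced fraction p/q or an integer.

planetary set (38T centre, 28T on arm, 94T internal) — Willis relation
superposition row 1 [locked train]: every member turns x
superposition row 2 [arm held]: sun y, ring −(38/94)·y, arm 0
boundary: total ω_ring = x − (38/94)·y = 0 and total ω_sun = x + y = 1  ⇒  y = 47/66, x = 19/66
row 2 ring = −(38/94)·47/66 = -19/66
totals (row 1 + row 2): sun 19/66 + 47/66 = 1, ring 19/66 + (-19/66) = 0, arm 19/66 + 0 = 19/66
asked cell (row2, sun) = 47/66

row1: w_G1=19/66 w_G3=19/66 w_R=19/66
row2: w_G1=47/66 w_G3=-19/66 w_R=0
total: w_G1=1 w_G3=0 w_R=19/66
asked value: 47/66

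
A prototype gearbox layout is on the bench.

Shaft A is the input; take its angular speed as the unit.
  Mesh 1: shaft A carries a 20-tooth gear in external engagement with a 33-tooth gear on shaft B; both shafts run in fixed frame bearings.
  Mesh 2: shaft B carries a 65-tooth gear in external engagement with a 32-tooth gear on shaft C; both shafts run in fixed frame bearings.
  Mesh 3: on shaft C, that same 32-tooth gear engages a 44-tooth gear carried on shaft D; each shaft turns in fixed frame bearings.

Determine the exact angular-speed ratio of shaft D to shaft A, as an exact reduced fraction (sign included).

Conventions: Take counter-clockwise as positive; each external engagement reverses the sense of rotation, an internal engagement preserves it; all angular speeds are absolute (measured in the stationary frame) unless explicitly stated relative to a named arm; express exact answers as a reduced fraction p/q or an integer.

class = fixed-axis compound train [3 meshes; 3 ratios multiply, 3 sense flips]
mesh 1 [20T→33T]: running ratio 20/33, sense −
mesh 2 [65T→32T]: running ratio 325/264, sense +
mesh 3 [32T→44T]: running ratio 325/363, sense −
ω_out/ω_in = -325/363

-325/363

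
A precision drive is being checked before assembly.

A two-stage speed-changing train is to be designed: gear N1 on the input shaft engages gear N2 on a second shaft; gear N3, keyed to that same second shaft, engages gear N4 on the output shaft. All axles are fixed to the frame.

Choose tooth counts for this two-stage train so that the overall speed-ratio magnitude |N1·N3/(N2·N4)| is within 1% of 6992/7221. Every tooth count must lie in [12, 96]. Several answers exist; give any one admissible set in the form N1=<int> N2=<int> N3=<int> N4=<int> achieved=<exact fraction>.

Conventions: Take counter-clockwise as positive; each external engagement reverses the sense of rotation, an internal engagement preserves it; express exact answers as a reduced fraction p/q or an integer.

N1=76 N2=83 N3=92 N4=87 achieved=6992/7221

design class (target 6992/7221): fixed-axis compound train
target = 6992/7221 in lowest terms: an exact hit needs N1·N3 = k·6992 and N2·N4 = k·7221 for one integer k, every count in [12, 96]; additionally prefer no 1:1 stage (N1 ≠ N2, N3 ≠ N4)
k = 1: N1·N3 = 6992 = 76·92, N2·N4 = 7221 = 83·87
achieved = 76·92/(83·87) = 6992/7221; |achieved − target| = 0 ≤ 1748/180525 ✓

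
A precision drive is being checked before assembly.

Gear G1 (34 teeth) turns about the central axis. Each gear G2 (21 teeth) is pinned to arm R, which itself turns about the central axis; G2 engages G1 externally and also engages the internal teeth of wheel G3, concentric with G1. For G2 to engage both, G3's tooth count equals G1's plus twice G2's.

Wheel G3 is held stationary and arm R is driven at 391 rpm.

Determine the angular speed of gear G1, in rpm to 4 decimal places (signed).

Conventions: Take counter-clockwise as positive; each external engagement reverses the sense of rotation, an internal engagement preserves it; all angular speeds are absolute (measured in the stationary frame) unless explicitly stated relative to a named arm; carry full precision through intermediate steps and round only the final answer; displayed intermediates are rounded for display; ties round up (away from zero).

planetary set (34T centre, 21T on arm, 76T internal) — Willis relation
normalise by the input: solve with ω_arm = 1, then scale by 391 rpm
ring teeth: 34 + 2·21 = 76
34(ω_sun−ω_arm) = −76(ω_ring−ω_arm),  ω_ring = 0, ω_arm = 1
ω_sun = 1 − (76/34)(0−1) = 55/17
scale: ω_sun = 55/17 × 391 rpm = +1265.0000 rpm

+1265.0000 rpm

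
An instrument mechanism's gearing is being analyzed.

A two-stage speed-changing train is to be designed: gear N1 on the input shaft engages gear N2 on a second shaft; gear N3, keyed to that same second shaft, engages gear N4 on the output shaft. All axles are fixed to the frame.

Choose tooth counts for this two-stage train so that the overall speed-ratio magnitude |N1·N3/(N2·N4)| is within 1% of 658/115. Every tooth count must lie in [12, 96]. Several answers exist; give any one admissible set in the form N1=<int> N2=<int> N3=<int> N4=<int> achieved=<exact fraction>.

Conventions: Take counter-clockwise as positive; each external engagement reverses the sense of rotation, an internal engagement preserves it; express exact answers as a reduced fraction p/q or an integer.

N1=21 N2=15 N3=94 N4=23 achieved=658/115

2-stage fixed-axis compound train for ratio 658/115
target = 658/115 in lowest terms: an exact hit needs N1·N3 = k·658 and N2·N4 = k·115 for one integer k, every count in [12, 96]; additionally prefer no 1:1 stage (N1 ≠ N2, N3 ≠ N4)
k = 1…2: no 1:1-free in-range split of k·658 and k·115 into factor pairs; take k = 3
k = 3: N1·N3 = 1974 = 21·94, N2·N4 = 345 = 15·23
achieved = 21·94/(15·23) = 658/115; |achieved − target| = 0 ≤ 329/5750 ✓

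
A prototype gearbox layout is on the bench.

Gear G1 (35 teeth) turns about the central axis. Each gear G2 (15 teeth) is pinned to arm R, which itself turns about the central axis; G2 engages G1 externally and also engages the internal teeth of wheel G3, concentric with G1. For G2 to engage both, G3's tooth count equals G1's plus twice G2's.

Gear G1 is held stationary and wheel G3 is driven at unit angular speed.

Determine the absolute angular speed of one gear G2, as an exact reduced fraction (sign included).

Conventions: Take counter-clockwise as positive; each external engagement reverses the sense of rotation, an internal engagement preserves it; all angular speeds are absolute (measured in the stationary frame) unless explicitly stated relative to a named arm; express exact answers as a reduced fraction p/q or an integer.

recognized (axles ride arm R): planetary set, 35/15/65 teeth
ring teeth: 35 + 2·15 = 65
35(ω_sun−ω_arm) = −65(ω_ring−ω_arm),  ω_sun = 0, ω_ring = 1
35(0−ω_arm) = −65(1−ω_arm)  ⇒  100·ω_arm = 65  ⇒  ω_arm = 13/20
sun–planet mesh: 35·(0−13/20) = −15·(ω_p−ω_arm)  ⇒  ω_p−ω_arm = 91/60
ω_p = 13/20 + 91/60 = 13/6
exact speed ratio = 13/6

13/6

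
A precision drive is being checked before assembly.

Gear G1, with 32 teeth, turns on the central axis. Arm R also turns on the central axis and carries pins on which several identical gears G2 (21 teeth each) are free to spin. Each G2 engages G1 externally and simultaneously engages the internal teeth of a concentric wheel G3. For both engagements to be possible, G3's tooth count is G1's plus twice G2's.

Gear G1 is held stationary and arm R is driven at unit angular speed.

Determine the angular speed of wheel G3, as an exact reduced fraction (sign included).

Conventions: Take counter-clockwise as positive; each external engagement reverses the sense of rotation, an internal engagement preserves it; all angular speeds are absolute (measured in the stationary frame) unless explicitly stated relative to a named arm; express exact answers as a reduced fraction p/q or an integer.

53/37

topology: planetary set — G1 32T / G2 21T / G3 74T, arm = carrier (Willis)
ring teeth: 32 + 2·21 = 74
32(ω_sun−ω_arm) = −74(ω_ring−ω_arm),  ω_sun = 0, ω_arm = 1
ω_ring = 1 − (32/74)(0−1) = 53/37
exact speed ratio = 53/37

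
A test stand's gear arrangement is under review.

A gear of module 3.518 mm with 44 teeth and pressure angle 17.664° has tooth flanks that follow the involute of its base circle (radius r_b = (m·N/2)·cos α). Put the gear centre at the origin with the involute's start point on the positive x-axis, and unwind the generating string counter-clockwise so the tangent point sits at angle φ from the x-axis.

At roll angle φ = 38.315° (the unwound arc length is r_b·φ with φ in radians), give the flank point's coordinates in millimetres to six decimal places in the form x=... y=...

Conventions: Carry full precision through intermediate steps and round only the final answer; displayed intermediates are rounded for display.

topology: single-mesh involute geometry — m = 3.518, N = 44
pitch radius r_p = m·N/2 = 3.518·44/2 = 77.396000
base radius r_b = r_p·cos α = 77.396000·cos 17.664° = 73.746958
roll angle φ = 38.315° = 0.66872290 rad
x = r_b·(cos φ + φ·sin φ) = 88.438230
y = r_b·(sin φ − φ·cos φ) = 7.027720

x=88.438230 y=7.027720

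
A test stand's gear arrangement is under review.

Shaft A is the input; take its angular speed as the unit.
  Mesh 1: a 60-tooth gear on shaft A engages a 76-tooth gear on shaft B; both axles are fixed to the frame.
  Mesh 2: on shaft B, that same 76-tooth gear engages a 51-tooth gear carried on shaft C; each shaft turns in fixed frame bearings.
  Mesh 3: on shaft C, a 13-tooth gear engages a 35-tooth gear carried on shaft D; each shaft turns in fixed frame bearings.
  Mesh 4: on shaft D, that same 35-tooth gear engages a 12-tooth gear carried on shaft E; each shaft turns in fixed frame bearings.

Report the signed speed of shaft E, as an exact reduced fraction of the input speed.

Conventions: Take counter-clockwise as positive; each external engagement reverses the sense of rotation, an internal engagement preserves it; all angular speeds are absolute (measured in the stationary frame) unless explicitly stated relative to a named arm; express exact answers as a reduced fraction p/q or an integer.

4-mesh fixed-axis compound train (all bearings frame-fixed)
mesh 1 [60T→76T]: |ω|/ω_in = 1×60/76 = 15/19, sense flips to −
mesh 2 [76T→51T]: |ω|/ω_in = (15/19)×76/51 = 20/17, sense flips to +
mesh 3 [13T→35T]: |ω|/ω_in = (20/17)×13/35 = 52/119, sense flips to −
mesh 4 [35T→12T]: |ω|/ω_in = (52/119)×35/12 = 65/51, sense flips to +
signed output speed (× input speed) = 65/51

65/51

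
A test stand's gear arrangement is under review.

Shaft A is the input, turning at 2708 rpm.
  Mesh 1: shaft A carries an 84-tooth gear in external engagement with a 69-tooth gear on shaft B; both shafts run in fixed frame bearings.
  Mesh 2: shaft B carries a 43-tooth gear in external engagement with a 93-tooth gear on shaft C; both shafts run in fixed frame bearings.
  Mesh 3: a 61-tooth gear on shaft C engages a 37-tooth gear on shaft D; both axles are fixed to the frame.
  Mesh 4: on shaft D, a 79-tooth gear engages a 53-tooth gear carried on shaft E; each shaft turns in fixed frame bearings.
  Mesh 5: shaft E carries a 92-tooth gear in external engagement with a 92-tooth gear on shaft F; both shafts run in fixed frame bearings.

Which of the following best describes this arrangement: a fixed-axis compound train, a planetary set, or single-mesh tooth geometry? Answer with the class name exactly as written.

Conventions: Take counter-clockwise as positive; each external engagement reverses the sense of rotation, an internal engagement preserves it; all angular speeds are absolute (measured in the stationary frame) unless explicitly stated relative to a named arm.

fixed-axis compound train

class = fixed-axis compound train [5 meshes; 5 ratios multiply, 5 sense flips]
classification: fixed-axis compound train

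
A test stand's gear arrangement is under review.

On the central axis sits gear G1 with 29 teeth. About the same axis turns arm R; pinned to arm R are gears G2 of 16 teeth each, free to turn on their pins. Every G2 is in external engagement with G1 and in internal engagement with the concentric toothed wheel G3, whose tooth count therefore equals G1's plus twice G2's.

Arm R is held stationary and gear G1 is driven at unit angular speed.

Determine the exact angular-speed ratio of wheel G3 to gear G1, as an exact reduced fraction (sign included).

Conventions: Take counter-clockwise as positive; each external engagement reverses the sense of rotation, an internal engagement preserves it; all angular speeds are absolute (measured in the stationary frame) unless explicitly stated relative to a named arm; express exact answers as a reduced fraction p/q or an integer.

-29/61

recognized (axles ride arm R): planetary set, 29/16/61 teeth
ring teeth: 29 + 2·16 = 61
29(ω_sun−ω_arm) = −61(ω_ring−ω_arm),  ω_arm = 0, ω_sun = 1
ω_ring = 0 − (29/61)(1−0) = -29/61
ω_out/ω_in = -29/61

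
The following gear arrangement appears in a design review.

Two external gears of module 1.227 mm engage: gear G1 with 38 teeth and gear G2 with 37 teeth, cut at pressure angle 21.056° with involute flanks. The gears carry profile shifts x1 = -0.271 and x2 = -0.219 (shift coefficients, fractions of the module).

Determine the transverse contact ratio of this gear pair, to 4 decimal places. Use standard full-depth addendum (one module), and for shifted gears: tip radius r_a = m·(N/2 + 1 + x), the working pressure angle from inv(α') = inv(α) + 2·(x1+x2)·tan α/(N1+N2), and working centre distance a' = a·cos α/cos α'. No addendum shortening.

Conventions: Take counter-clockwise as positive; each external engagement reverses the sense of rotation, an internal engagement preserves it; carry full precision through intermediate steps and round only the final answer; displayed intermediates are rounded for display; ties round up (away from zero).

single-mesh involute tooth geometry (38T engaging 37T at module 1.227)
base radii: r_b1 = 21.756384, r_b2 = 21.183848
tip radii: r_a1 = 24.207483, r_a2 = 23.657787
inv(α') = inv(21.056°) + 2·(-0.271-0.219)·tan α/(38+37) = 0.01245885  ⇒  α' = 18.87531°
a' = a·cos α / cos α' = 46.0125·cos 21.056°/cos 18.87531° = 45.380579
action lengths: √(r_a1²−r_b1²) = 10.614234, √(r_a2²−r_b2²) = 10.532591
base pitch p_b = π·m·cos α = 3.597352
CR = (10.614234 + 10.532591 − 45.380579·sin 18.87531°)/3.597352 = 1.797369
contact ratio ≈ 1.7974

1.7974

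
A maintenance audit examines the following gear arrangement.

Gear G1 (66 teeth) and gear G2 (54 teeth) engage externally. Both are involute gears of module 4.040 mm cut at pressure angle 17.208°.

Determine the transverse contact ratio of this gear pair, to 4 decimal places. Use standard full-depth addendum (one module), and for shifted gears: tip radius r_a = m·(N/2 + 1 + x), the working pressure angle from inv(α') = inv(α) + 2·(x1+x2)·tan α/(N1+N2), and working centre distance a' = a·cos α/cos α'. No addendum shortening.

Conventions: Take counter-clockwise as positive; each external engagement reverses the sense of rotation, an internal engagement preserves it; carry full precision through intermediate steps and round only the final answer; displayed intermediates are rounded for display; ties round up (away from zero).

topology: single-mesh involute geometry — m = 4.040, 66T/54T pair
base radii: r_b1 = 127.352205, r_b2 = 104.197259
tip radii: r_a1 = 137.360000, r_a2 = 113.120000
no profile shift: α' = α, a' = a
action lengths: √(r_a1²−r_b1²) = 51.470238, √(r_a2²−r_b2²) = 44.034823
base pitch p_b = π·m·cos α = 12.123902
CR = (51.470238 + 44.034823 − 242.400000·sin 17.20800°)/12.123902 = 1.962495
contact ratio ≈ 1.9625

1.9625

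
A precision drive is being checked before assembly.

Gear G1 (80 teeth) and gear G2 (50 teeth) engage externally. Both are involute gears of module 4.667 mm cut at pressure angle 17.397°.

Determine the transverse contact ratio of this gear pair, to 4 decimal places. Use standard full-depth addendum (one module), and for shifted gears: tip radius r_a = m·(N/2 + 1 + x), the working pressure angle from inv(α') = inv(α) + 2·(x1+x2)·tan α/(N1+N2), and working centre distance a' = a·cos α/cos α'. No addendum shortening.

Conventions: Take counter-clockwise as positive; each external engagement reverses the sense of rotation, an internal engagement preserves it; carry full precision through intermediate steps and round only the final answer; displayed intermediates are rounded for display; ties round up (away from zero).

1.9585

class = single-mesh tooth geometry [involute pair 80T × 50T, m = 4.667]
base radii: r_b1 = 178.140507, r_b2 = 111.337817
tip radii: r_a1 = 191.347000, r_a2 = 121.342000
no profile shift: α' = α, a' = a
action lengths: √(r_a1²−r_b1²) = 69.854378, √(r_a2²−r_b2²) = 48.246984
base pitch p_b = π·m·cos α = 13.991123
CR = (69.854378 + 48.246984 − 303.355000·sin 17.39700°)/13.991123 = 1.958456
contact ratio ≈ 1.9585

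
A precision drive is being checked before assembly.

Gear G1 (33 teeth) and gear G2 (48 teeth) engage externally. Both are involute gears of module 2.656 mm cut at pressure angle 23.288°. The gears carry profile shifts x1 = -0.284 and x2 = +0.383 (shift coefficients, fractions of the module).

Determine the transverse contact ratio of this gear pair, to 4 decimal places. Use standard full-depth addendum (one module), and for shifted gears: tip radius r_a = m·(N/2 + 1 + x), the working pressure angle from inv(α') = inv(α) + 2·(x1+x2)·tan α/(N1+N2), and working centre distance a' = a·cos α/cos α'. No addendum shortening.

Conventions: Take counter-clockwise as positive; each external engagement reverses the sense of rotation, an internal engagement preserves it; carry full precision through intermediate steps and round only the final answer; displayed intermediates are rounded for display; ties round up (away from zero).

1.5562

class = single-mesh tooth geometry [involute pair 33T × 48T, m = 2.656]
base radii: r_b1 = 40.253624, r_b2 = 58.550726
tip radii: r_a1 = 45.725696, r_a2 = 67.417248
inv(α') = inv(23.288°) + 2·(-0.284+0.383)·tan α/(33+48) = 0.02501964  ⇒  α' = 23.60843°
a' = a·cos α / cos α' = 107.5680·cos 23.288°/cos 23.60843° = 107.829243
action lengths: √(r_a1²−r_b1²) = 21.690667, √(r_a2²−r_b2²) = 33.420022
base pitch p_b = π·m·cos α = 7.664272
CR = (21.690667 + 33.420022 − 107.829243·sin 23.60843°)/7.664272 = 1.556159
contact ratio ≈ 1.5562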